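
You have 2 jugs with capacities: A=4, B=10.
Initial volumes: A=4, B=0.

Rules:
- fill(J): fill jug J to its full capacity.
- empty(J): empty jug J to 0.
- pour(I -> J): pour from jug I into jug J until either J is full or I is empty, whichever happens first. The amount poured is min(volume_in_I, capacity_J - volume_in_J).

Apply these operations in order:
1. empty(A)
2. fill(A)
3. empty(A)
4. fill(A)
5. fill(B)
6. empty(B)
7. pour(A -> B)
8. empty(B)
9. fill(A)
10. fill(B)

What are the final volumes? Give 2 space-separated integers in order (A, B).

Answer: 4 10

Derivation:
Step 1: empty(A) -> (A=0 B=0)
Step 2: fill(A) -> (A=4 B=0)
Step 3: empty(A) -> (A=0 B=0)
Step 4: fill(A) -> (A=4 B=0)
Step 5: fill(B) -> (A=4 B=10)
Step 6: empty(B) -> (A=4 B=0)
Step 7: pour(A -> B) -> (A=0 B=4)
Step 8: empty(B) -> (A=0 B=0)
Step 9: fill(A) -> (A=4 B=0)
Step 10: fill(B) -> (A=4 B=10)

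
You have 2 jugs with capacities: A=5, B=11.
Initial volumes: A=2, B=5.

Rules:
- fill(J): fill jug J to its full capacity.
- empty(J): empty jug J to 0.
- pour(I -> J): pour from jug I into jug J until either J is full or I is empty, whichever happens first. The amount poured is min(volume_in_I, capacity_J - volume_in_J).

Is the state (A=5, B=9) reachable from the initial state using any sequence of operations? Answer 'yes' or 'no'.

Answer: yes

Derivation:
BFS from (A=2, B=5):
  1. fill(B) -> (A=2 B=11)
  2. pour(B -> A) -> (A=5 B=8)
  3. empty(A) -> (A=0 B=8)
  4. pour(B -> A) -> (A=5 B=3)
  5. empty(A) -> (A=0 B=3)
  6. pour(B -> A) -> (A=3 B=0)
  7. fill(B) -> (A=3 B=11)
  8. pour(B -> A) -> (A=5 B=9)
Target reached → yes.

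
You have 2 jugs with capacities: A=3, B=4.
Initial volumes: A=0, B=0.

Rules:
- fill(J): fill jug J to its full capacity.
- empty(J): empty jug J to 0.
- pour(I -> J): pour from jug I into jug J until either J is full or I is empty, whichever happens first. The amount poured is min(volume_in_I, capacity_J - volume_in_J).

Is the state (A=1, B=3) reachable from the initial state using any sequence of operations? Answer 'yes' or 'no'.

BFS explored all 14 reachable states.
Reachable set includes: (0,0), (0,1), (0,2), (0,3), (0,4), (1,0), (1,4), (2,0), (2,4), (3,0), (3,1), (3,2) ...
Target (A=1, B=3) not in reachable set → no.

Answer: no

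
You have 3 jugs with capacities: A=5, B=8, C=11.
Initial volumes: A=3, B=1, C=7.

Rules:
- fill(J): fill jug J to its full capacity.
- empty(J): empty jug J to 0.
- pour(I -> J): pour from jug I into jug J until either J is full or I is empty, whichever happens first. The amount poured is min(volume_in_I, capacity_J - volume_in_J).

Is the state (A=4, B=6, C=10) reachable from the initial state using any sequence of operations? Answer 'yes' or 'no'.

BFS explored all 369 reachable states.
Reachable set includes: (0,0,0), (0,0,1), (0,0,2), (0,0,3), (0,0,4), (0,0,5), (0,0,6), (0,0,7), (0,0,8), (0,0,9), (0,0,10), (0,0,11) ...
Target (A=4, B=6, C=10) not in reachable set → no.

Answer: no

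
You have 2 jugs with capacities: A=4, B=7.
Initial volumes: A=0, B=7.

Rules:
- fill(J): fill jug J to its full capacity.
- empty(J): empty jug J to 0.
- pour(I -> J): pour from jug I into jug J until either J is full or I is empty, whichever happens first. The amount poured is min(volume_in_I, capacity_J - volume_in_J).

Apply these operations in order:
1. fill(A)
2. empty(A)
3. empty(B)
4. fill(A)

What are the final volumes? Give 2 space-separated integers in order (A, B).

Step 1: fill(A) -> (A=4 B=7)
Step 2: empty(A) -> (A=0 B=7)
Step 3: empty(B) -> (A=0 B=0)
Step 4: fill(A) -> (A=4 B=0)

Answer: 4 0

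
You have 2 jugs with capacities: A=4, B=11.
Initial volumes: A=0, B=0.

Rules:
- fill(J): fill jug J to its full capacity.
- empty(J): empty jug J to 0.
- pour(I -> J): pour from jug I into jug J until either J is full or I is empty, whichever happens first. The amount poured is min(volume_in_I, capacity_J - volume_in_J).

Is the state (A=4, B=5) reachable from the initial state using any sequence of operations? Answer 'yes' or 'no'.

Answer: yes

Derivation:
BFS from (A=0, B=0):
  1. fill(A) -> (A=4 B=0)
  2. pour(A -> B) -> (A=0 B=4)
  3. fill(A) -> (A=4 B=4)
  4. pour(A -> B) -> (A=0 B=8)
  5. fill(A) -> (A=4 B=8)
  6. pour(A -> B) -> (A=1 B=11)
  7. empty(B) -> (A=1 B=0)
  8. pour(A -> B) -> (A=0 B=1)
  9. fill(A) -> (A=4 B=1)
  10. pour(A -> B) -> (A=0 B=5)
  11. fill(A) -> (A=4 B=5)
Target reached → yes.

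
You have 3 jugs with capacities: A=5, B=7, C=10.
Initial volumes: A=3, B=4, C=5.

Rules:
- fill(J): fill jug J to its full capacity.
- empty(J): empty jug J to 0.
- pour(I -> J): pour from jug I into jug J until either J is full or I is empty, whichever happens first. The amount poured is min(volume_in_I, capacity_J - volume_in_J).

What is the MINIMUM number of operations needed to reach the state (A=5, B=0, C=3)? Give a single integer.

Answer: 2

Derivation:
BFS from (A=3, B=4, C=5). One shortest path:
  1. empty(B) -> (A=3 B=0 C=5)
  2. pour(C -> A) -> (A=5 B=0 C=3)
Reached target in 2 moves.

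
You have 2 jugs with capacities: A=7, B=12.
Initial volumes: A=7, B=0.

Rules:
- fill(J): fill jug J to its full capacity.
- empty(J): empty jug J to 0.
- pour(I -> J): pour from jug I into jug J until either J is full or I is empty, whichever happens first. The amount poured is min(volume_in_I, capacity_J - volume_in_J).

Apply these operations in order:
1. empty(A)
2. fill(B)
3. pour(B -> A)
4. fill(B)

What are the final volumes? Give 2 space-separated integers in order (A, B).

Answer: 7 12

Derivation:
Step 1: empty(A) -> (A=0 B=0)
Step 2: fill(B) -> (A=0 B=12)
Step 3: pour(B -> A) -> (A=7 B=5)
Step 4: fill(B) -> (A=7 B=12)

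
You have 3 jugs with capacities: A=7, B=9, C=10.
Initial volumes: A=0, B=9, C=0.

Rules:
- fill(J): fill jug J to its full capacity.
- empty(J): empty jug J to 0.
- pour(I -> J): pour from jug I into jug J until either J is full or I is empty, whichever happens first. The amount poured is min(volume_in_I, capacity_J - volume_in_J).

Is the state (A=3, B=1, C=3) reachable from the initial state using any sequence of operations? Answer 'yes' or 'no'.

Answer: no

Derivation:
BFS explored all 448 reachable states.
Reachable set includes: (0,0,0), (0,0,1), (0,0,2), (0,0,3), (0,0,4), (0,0,5), (0,0,6), (0,0,7), (0,0,8), (0,0,9), (0,0,10), (0,1,0) ...
Target (A=3, B=1, C=3) not in reachable set → no.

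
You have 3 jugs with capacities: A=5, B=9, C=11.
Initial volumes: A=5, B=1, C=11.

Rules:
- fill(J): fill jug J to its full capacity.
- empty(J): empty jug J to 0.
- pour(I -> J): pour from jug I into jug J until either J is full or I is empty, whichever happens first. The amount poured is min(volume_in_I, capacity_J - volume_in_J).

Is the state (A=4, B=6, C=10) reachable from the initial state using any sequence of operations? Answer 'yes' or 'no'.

Answer: no

Derivation:
BFS explored all 400 reachable states.
Reachable set includes: (0,0,0), (0,0,1), (0,0,2), (0,0,3), (0,0,4), (0,0,5), (0,0,6), (0,0,7), (0,0,8), (0,0,9), (0,0,10), (0,0,11) ...
Target (A=4, B=6, C=10) not in reachable set → no.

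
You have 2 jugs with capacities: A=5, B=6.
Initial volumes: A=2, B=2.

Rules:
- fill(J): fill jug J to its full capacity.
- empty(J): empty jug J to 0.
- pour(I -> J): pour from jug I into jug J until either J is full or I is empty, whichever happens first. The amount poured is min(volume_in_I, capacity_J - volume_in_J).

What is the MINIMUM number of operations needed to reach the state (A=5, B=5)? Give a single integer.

Answer: 3

Derivation:
BFS from (A=2, B=2). One shortest path:
  1. pour(B -> A) -> (A=4 B=0)
  2. fill(B) -> (A=4 B=6)
  3. pour(B -> A) -> (A=5 B=5)
Reached target in 3 moves.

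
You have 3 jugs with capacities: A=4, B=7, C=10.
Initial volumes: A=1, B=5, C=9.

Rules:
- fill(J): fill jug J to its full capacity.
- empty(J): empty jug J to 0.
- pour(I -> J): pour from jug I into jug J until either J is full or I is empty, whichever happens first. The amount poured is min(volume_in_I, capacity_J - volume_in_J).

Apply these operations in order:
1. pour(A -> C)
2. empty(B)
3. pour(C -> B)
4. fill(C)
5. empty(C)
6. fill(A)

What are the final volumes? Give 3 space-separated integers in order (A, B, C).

Step 1: pour(A -> C) -> (A=0 B=5 C=10)
Step 2: empty(B) -> (A=0 B=0 C=10)
Step 3: pour(C -> B) -> (A=0 B=7 C=3)
Step 4: fill(C) -> (A=0 B=7 C=10)
Step 5: empty(C) -> (A=0 B=7 C=0)
Step 6: fill(A) -> (A=4 B=7 C=0)

Answer: 4 7 0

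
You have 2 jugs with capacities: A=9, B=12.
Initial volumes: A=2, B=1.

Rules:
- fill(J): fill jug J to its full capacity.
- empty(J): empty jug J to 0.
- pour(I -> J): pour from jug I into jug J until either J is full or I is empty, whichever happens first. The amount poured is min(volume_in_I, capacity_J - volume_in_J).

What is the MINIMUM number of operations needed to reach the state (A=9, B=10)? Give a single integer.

BFS from (A=2, B=1). One shortest path:
  1. fill(A) -> (A=9 B=1)
  2. pour(A -> B) -> (A=0 B=10)
  3. fill(A) -> (A=9 B=10)
Reached target in 3 moves.

Answer: 3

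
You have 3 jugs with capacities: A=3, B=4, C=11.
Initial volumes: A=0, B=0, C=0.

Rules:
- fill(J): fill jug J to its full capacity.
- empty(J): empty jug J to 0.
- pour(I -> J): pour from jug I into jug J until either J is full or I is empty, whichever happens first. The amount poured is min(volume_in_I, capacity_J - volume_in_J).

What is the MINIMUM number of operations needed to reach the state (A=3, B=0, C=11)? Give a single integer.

Answer: 2

Derivation:
BFS from (A=0, B=0, C=0). One shortest path:
  1. fill(A) -> (A=3 B=0 C=0)
  2. fill(C) -> (A=3 B=0 C=11)
Reached target in 2 moves.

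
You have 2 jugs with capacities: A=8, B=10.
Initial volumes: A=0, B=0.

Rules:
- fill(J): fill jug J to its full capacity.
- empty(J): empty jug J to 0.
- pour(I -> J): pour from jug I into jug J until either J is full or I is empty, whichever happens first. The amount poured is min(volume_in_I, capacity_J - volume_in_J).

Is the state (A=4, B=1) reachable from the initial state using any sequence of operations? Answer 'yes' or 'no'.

BFS explored all 18 reachable states.
Reachable set includes: (0,0), (0,2), (0,4), (0,6), (0,8), (0,10), (2,0), (2,10), (4,0), (4,10), (6,0), (6,10) ...
Target (A=4, B=1) not in reachable set → no.

Answer: no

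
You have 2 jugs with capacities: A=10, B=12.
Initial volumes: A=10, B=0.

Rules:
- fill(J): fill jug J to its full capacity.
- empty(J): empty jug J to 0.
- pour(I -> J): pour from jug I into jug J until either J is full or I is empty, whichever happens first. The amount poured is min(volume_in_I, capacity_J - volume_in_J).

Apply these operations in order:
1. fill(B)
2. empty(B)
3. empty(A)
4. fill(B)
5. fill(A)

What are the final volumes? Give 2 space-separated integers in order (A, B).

Answer: 10 12

Derivation:
Step 1: fill(B) -> (A=10 B=12)
Step 2: empty(B) -> (A=10 B=0)
Step 3: empty(A) -> (A=0 B=0)
Step 4: fill(B) -> (A=0 B=12)
Step 5: fill(A) -> (A=10 B=12)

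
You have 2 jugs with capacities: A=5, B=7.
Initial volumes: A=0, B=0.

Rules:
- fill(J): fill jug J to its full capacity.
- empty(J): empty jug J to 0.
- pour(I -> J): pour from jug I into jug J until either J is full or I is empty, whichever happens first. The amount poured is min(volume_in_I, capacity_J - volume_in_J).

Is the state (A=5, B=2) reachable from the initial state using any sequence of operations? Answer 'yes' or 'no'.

Answer: yes

Derivation:
BFS from (A=0, B=0):
  1. fill(B) -> (A=0 B=7)
  2. pour(B -> A) -> (A=5 B=2)
Target reached → yes.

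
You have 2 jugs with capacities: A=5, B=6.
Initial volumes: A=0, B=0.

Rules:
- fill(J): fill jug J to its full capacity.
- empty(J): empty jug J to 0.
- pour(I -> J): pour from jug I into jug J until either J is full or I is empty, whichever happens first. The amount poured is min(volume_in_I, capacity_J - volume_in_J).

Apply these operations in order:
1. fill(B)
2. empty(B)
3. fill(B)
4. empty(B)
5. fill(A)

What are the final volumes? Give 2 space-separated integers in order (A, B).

Answer: 5 0

Derivation:
Step 1: fill(B) -> (A=0 B=6)
Step 2: empty(B) -> (A=0 B=0)
Step 3: fill(B) -> (A=0 B=6)
Step 4: empty(B) -> (A=0 B=0)
Step 5: fill(A) -> (A=5 B=0)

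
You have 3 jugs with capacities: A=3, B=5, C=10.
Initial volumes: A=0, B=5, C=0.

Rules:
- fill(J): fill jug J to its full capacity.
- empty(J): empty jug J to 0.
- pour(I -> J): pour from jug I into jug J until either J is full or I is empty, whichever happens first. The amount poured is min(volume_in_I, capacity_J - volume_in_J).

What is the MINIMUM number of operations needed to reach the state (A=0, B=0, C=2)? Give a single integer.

Answer: 3

Derivation:
BFS from (A=0, B=5, C=0). One shortest path:
  1. pour(B -> A) -> (A=3 B=2 C=0)
  2. empty(A) -> (A=0 B=2 C=0)
  3. pour(B -> C) -> (A=0 B=0 C=2)
Reached target in 3 moves.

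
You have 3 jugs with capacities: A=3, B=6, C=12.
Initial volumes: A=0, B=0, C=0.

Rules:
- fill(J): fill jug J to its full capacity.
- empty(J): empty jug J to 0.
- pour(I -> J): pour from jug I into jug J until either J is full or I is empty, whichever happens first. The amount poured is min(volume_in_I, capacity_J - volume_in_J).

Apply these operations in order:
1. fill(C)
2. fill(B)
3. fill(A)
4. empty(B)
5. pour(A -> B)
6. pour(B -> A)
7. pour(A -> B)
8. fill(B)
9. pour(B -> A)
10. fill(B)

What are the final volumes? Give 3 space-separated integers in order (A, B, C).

Step 1: fill(C) -> (A=0 B=0 C=12)
Step 2: fill(B) -> (A=0 B=6 C=12)
Step 3: fill(A) -> (A=3 B=6 C=12)
Step 4: empty(B) -> (A=3 B=0 C=12)
Step 5: pour(A -> B) -> (A=0 B=3 C=12)
Step 6: pour(B -> A) -> (A=3 B=0 C=12)
Step 7: pour(A -> B) -> (A=0 B=3 C=12)
Step 8: fill(B) -> (A=0 B=6 C=12)
Step 9: pour(B -> A) -> (A=3 B=3 C=12)
Step 10: fill(B) -> (A=3 B=6 C=12)

Answer: 3 6 12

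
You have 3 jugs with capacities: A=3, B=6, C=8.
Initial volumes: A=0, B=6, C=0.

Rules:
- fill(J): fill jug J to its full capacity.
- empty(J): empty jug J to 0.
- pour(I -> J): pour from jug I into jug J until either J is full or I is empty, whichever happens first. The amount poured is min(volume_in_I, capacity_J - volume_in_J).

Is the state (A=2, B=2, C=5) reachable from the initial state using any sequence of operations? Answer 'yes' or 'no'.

Answer: no

Derivation:
BFS explored all 182 reachable states.
Reachable set includes: (0,0,0), (0,0,1), (0,0,2), (0,0,3), (0,0,4), (0,0,5), (0,0,6), (0,0,7), (0,0,8), (0,1,0), (0,1,1), (0,1,2) ...
Target (A=2, B=2, C=5) not in reachable set → no.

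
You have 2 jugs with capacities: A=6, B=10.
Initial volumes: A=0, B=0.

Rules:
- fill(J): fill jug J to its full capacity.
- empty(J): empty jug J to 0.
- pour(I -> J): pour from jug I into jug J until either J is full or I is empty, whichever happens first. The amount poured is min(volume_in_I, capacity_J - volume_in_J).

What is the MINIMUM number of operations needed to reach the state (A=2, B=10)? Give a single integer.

Answer: 4

Derivation:
BFS from (A=0, B=0). One shortest path:
  1. fill(A) -> (A=6 B=0)
  2. pour(A -> B) -> (A=0 B=6)
  3. fill(A) -> (A=6 B=6)
  4. pour(A -> B) -> (A=2 B=10)
Reached target in 4 moves.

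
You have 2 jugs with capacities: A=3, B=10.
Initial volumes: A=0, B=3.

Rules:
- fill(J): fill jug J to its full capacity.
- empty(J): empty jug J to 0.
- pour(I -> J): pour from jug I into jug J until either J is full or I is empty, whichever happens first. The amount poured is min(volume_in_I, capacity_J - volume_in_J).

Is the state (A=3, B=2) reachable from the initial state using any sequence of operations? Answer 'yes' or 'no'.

BFS from (A=0, B=3):
  1. fill(A) -> (A=3 B=3)
  2. pour(A -> B) -> (A=0 B=6)
  3. fill(A) -> (A=3 B=6)
  4. pour(A -> B) -> (A=0 B=9)
  5. fill(A) -> (A=3 B=9)
  6. pour(A -> B) -> (A=2 B=10)
  7. empty(B) -> (A=2 B=0)
  8. pour(A -> B) -> (A=0 B=2)
  9. fill(A) -> (A=3 B=2)
Target reached → yes.

Answer: yes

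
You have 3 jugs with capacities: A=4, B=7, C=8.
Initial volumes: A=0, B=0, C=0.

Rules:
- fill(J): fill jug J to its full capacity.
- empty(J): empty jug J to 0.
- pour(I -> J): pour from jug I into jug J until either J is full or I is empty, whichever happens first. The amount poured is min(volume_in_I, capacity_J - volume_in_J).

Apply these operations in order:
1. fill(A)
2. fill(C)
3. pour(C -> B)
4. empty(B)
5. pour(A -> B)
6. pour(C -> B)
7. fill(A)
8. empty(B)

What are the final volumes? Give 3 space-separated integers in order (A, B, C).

Step 1: fill(A) -> (A=4 B=0 C=0)
Step 2: fill(C) -> (A=4 B=0 C=8)
Step 3: pour(C -> B) -> (A=4 B=7 C=1)
Step 4: empty(B) -> (A=4 B=0 C=1)
Step 5: pour(A -> B) -> (A=0 B=4 C=1)
Step 6: pour(C -> B) -> (A=0 B=5 C=0)
Step 7: fill(A) -> (A=4 B=5 C=0)
Step 8: empty(B) -> (A=4 B=0 C=0)

Answer: 4 0 0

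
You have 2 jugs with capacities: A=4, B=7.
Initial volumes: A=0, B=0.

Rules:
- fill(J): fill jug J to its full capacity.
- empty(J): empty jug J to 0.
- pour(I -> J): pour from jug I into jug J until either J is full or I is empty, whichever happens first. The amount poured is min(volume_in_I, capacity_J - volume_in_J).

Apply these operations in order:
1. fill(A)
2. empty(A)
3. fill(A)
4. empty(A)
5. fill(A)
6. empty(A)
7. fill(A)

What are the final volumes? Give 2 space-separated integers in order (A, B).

Step 1: fill(A) -> (A=4 B=0)
Step 2: empty(A) -> (A=0 B=0)
Step 3: fill(A) -> (A=4 B=0)
Step 4: empty(A) -> (A=0 B=0)
Step 5: fill(A) -> (A=4 B=0)
Step 6: empty(A) -> (A=0 B=0)
Step 7: fill(A) -> (A=4 B=0)

Answer: 4 0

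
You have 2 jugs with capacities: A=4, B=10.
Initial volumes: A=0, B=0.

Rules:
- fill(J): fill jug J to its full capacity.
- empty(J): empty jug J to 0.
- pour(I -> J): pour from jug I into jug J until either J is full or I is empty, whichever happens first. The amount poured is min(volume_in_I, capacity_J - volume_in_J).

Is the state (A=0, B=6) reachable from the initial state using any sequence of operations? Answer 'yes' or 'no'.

BFS from (A=0, B=0):
  1. fill(B) -> (A=0 B=10)
  2. pour(B -> A) -> (A=4 B=6)
  3. empty(A) -> (A=0 B=6)
Target reached → yes.

Answer: yes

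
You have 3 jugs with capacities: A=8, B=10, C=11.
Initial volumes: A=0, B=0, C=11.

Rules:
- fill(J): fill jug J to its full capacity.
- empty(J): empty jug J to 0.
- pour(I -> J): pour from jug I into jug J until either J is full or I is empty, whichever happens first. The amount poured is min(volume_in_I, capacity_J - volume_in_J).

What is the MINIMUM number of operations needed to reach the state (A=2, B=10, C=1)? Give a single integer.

Answer: 5

Derivation:
BFS from (A=0, B=0, C=11). One shortest path:
  1. fill(B) -> (A=0 B=10 C=11)
  2. pour(B -> A) -> (A=8 B=2 C=11)
  3. empty(A) -> (A=0 B=2 C=11)
  4. pour(B -> A) -> (A=2 B=0 C=11)
  5. pour(C -> B) -> (A=2 B=10 C=1)
Reached target in 5 moves.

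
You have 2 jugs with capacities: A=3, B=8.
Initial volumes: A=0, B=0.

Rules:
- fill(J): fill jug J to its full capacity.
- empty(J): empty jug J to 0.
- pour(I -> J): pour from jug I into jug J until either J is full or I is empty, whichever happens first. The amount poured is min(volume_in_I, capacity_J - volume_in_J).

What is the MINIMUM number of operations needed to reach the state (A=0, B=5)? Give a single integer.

BFS from (A=0, B=0). One shortest path:
  1. fill(B) -> (A=0 B=8)
  2. pour(B -> A) -> (A=3 B=5)
  3. empty(A) -> (A=0 B=5)
Reached target in 3 moves.

Answer: 3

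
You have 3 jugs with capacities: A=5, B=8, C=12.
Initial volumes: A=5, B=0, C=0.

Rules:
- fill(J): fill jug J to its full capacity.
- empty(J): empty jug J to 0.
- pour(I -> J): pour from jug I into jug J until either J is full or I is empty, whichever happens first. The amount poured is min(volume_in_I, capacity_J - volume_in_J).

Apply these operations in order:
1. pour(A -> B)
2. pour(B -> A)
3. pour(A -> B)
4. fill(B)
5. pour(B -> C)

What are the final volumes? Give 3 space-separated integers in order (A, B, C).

Step 1: pour(A -> B) -> (A=0 B=5 C=0)
Step 2: pour(B -> A) -> (A=5 B=0 C=0)
Step 3: pour(A -> B) -> (A=0 B=5 C=0)
Step 4: fill(B) -> (A=0 B=8 C=0)
Step 5: pour(B -> C) -> (A=0 B=0 C=8)

Answer: 0 0 8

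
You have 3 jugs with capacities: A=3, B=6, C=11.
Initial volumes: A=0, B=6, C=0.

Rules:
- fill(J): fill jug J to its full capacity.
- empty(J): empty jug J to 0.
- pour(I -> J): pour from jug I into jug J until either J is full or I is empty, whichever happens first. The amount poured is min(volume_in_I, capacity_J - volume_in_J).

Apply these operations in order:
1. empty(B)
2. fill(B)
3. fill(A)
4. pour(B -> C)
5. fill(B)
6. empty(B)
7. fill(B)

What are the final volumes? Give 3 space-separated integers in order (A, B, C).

Step 1: empty(B) -> (A=0 B=0 C=0)
Step 2: fill(B) -> (A=0 B=6 C=0)
Step 3: fill(A) -> (A=3 B=6 C=0)
Step 4: pour(B -> C) -> (A=3 B=0 C=6)
Step 5: fill(B) -> (A=3 B=6 C=6)
Step 6: empty(B) -> (A=3 B=0 C=6)
Step 7: fill(B) -> (A=3 B=6 C=6)

Answer: 3 6 6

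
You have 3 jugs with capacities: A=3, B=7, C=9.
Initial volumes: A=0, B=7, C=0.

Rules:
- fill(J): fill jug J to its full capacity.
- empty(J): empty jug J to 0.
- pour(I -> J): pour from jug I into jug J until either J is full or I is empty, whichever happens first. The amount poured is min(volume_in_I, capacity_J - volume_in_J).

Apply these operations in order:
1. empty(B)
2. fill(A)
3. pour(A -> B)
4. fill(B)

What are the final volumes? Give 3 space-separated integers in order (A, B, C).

Step 1: empty(B) -> (A=0 B=0 C=0)
Step 2: fill(A) -> (A=3 B=0 C=0)
Step 3: pour(A -> B) -> (A=0 B=3 C=0)
Step 4: fill(B) -> (A=0 B=7 C=0)

Answer: 0 7 0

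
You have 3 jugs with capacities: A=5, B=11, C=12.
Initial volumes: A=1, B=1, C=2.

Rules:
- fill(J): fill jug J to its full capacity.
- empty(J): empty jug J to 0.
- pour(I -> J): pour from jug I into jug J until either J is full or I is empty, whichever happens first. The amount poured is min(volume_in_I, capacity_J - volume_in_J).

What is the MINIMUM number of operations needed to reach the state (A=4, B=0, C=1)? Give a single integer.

BFS from (A=1, B=1, C=2). One shortest path:
  1. pour(B -> A) -> (A=2 B=0 C=2)
  2. pour(C -> A) -> (A=4 B=0 C=0)
  3. fill(C) -> (A=4 B=0 C=12)
  4. pour(C -> B) -> (A=4 B=11 C=1)
  5. empty(B) -> (A=4 B=0 C=1)
Reached target in 5 moves.

Answer: 5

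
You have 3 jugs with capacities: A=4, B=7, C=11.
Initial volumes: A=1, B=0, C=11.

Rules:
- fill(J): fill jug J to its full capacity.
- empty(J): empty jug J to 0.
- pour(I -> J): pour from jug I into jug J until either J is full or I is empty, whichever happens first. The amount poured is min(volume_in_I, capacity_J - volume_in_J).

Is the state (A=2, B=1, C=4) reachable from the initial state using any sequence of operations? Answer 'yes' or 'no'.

Answer: no

Derivation:
BFS explored all 300 reachable states.
Reachable set includes: (0,0,0), (0,0,1), (0,0,2), (0,0,3), (0,0,4), (0,0,5), (0,0,6), (0,0,7), (0,0,8), (0,0,9), (0,0,10), (0,0,11) ...
Target (A=2, B=1, C=4) not in reachable set → no.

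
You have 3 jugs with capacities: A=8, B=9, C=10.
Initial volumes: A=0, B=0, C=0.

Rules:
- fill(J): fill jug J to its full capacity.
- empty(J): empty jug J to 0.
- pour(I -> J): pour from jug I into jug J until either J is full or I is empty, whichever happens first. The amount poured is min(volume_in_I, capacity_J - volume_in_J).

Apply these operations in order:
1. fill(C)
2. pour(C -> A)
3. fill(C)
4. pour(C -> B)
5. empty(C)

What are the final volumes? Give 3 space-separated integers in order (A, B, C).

Step 1: fill(C) -> (A=0 B=0 C=10)
Step 2: pour(C -> A) -> (A=8 B=0 C=2)
Step 3: fill(C) -> (A=8 B=0 C=10)
Step 4: pour(C -> B) -> (A=8 B=9 C=1)
Step 5: empty(C) -> (A=8 B=9 C=0)

Answer: 8 9 0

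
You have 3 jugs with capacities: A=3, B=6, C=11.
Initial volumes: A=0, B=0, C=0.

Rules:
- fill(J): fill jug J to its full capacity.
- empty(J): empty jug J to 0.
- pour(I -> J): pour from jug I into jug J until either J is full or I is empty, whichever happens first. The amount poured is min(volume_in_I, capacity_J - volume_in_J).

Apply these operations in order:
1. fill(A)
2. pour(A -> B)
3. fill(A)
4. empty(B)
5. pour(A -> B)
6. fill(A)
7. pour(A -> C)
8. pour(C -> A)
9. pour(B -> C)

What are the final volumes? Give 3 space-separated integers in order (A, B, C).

Step 1: fill(A) -> (A=3 B=0 C=0)
Step 2: pour(A -> B) -> (A=0 B=3 C=0)
Step 3: fill(A) -> (A=3 B=3 C=0)
Step 4: empty(B) -> (A=3 B=0 C=0)
Step 5: pour(A -> B) -> (A=0 B=3 C=0)
Step 6: fill(A) -> (A=3 B=3 C=0)
Step 7: pour(A -> C) -> (A=0 B=3 C=3)
Step 8: pour(C -> A) -> (A=3 B=3 C=0)
Step 9: pour(B -> C) -> (A=3 B=0 C=3)

Answer: 3 0 3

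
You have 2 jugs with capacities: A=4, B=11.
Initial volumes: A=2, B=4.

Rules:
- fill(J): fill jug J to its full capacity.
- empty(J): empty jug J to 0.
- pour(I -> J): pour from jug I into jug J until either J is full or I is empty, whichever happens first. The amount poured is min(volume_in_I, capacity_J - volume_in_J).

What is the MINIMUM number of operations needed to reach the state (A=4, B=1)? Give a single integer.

Answer: 6

Derivation:
BFS from (A=2, B=4). One shortest path:
  1. fill(B) -> (A=2 B=11)
  2. pour(B -> A) -> (A=4 B=9)
  3. empty(A) -> (A=0 B=9)
  4. pour(B -> A) -> (A=4 B=5)
  5. empty(A) -> (A=0 B=5)
  6. pour(B -> A) -> (A=4 B=1)
Reached target in 6 moves.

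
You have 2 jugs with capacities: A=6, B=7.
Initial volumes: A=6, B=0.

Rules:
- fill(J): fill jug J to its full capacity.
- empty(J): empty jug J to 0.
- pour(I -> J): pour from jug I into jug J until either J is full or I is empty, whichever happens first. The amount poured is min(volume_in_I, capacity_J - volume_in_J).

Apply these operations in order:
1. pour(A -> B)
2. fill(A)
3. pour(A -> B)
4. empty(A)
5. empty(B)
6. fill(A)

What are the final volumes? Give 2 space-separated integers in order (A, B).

Step 1: pour(A -> B) -> (A=0 B=6)
Step 2: fill(A) -> (A=6 B=6)
Step 3: pour(A -> B) -> (A=5 B=7)
Step 4: empty(A) -> (A=0 B=7)
Step 5: empty(B) -> (A=0 B=0)
Step 6: fill(A) -> (A=6 B=0)

Answer: 6 0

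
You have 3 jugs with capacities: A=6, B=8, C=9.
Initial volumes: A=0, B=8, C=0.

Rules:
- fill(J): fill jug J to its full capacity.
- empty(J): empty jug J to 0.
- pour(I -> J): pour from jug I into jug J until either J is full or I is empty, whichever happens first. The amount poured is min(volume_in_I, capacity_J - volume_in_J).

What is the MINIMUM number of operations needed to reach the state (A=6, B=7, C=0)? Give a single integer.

BFS from (A=0, B=8, C=0). One shortest path:
  1. fill(A) -> (A=6 B=8 C=0)
  2. pour(B -> C) -> (A=6 B=0 C=8)
  3. fill(B) -> (A=6 B=8 C=8)
  4. pour(B -> C) -> (A=6 B=7 C=9)
  5. empty(C) -> (A=6 B=7 C=0)
Reached target in 5 moves.

Answer: 5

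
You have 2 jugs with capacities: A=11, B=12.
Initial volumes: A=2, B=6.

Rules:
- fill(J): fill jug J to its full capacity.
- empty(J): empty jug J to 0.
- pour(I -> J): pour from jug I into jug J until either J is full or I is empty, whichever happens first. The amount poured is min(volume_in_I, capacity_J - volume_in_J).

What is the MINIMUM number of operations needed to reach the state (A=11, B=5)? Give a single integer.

BFS from (A=2, B=6). One shortest path:
  1. fill(A) -> (A=11 B=6)
  2. pour(A -> B) -> (A=5 B=12)
  3. empty(B) -> (A=5 B=0)
  4. pour(A -> B) -> (A=0 B=5)
  5. fill(A) -> (A=11 B=5)
Reached target in 5 moves.

Answer: 5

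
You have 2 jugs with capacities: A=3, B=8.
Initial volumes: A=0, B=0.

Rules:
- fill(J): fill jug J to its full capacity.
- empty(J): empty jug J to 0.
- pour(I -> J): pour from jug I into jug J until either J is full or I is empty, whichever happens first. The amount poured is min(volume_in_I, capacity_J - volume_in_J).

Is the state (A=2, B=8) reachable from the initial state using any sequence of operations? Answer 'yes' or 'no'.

BFS from (A=0, B=0):
  1. fill(B) -> (A=0 B=8)
  2. pour(B -> A) -> (A=3 B=5)
  3. empty(A) -> (A=0 B=5)
  4. pour(B -> A) -> (A=3 B=2)
  5. empty(A) -> (A=0 B=2)
  6. pour(B -> A) -> (A=2 B=0)
  7. fill(B) -> (A=2 B=8)
Target reached → yes.

Answer: yes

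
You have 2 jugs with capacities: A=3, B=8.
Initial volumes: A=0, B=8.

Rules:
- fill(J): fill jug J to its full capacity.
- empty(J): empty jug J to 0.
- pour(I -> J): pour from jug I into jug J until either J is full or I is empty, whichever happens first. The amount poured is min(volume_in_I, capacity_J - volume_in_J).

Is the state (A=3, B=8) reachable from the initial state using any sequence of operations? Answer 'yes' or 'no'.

Answer: yes

Derivation:
BFS from (A=0, B=8):
  1. fill(A) -> (A=3 B=8)
Target reached → yes.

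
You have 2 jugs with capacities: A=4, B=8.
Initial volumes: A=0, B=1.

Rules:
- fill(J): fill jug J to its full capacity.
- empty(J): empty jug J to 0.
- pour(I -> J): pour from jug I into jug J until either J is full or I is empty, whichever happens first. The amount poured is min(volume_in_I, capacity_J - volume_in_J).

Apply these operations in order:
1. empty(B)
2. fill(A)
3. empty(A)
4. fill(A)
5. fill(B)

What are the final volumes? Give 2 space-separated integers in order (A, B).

Answer: 4 8

Derivation:
Step 1: empty(B) -> (A=0 B=0)
Step 2: fill(A) -> (A=4 B=0)
Step 3: empty(A) -> (A=0 B=0)
Step 4: fill(A) -> (A=4 B=0)
Step 5: fill(B) -> (A=4 B=8)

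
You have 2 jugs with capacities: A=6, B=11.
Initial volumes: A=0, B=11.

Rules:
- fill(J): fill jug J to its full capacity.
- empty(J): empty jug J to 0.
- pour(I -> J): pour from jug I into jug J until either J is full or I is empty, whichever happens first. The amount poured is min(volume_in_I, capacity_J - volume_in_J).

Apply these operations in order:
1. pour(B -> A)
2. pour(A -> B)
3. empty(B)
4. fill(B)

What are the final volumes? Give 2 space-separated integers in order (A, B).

Step 1: pour(B -> A) -> (A=6 B=5)
Step 2: pour(A -> B) -> (A=0 B=11)
Step 3: empty(B) -> (A=0 B=0)
Step 4: fill(B) -> (A=0 B=11)

Answer: 0 11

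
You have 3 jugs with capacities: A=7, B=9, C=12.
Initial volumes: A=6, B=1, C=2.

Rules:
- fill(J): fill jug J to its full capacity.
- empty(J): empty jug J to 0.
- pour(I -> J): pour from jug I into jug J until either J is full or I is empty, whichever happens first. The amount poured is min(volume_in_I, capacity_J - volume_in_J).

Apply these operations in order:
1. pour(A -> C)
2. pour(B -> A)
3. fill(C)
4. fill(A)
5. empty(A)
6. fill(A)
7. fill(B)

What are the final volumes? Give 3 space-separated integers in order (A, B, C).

Step 1: pour(A -> C) -> (A=0 B=1 C=8)
Step 2: pour(B -> A) -> (A=1 B=0 C=8)
Step 3: fill(C) -> (A=1 B=0 C=12)
Step 4: fill(A) -> (A=7 B=0 C=12)
Step 5: empty(A) -> (A=0 B=0 C=12)
Step 6: fill(A) -> (A=7 B=0 C=12)
Step 7: fill(B) -> (A=7 B=9 C=12)

Answer: 7 9 12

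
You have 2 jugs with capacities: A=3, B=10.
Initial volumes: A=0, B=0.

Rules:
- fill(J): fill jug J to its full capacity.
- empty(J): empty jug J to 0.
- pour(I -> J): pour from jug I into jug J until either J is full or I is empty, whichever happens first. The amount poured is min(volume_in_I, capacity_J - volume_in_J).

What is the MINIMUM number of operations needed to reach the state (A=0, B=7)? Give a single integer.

Answer: 3

Derivation:
BFS from (A=0, B=0). One shortest path:
  1. fill(B) -> (A=0 B=10)
  2. pour(B -> A) -> (A=3 B=7)
  3. empty(A) -> (A=0 B=7)
Reached target in 3 moves.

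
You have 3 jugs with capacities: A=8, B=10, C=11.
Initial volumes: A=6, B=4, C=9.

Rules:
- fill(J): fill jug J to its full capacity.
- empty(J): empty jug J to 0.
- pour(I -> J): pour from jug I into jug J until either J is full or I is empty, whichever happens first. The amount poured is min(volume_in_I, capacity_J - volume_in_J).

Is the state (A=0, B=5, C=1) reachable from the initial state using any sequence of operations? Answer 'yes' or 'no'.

Answer: yes

Derivation:
BFS from (A=6, B=4, C=9):
  1. fill(B) -> (A=6 B=10 C=9)
  2. empty(C) -> (A=6 B=10 C=0)
  3. pour(B -> C) -> (A=6 B=0 C=10)
  4. pour(A -> C) -> (A=5 B=0 C=11)
  5. pour(C -> B) -> (A=5 B=10 C=1)
  6. empty(B) -> (A=5 B=0 C=1)
  7. pour(A -> B) -> (A=0 B=5 C=1)
Target reached → yes.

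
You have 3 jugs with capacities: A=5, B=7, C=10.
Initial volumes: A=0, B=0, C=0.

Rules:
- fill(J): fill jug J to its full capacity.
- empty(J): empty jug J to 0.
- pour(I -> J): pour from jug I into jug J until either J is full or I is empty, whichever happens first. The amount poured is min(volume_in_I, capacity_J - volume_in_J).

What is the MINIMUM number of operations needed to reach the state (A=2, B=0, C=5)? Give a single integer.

BFS from (A=0, B=0, C=0). One shortest path:
  1. fill(B) -> (A=0 B=7 C=0)
  2. pour(B -> A) -> (A=5 B=2 C=0)
  3. pour(A -> C) -> (A=0 B=2 C=5)
  4. pour(B -> A) -> (A=2 B=0 C=5)
Reached target in 4 moves.

Answer: 4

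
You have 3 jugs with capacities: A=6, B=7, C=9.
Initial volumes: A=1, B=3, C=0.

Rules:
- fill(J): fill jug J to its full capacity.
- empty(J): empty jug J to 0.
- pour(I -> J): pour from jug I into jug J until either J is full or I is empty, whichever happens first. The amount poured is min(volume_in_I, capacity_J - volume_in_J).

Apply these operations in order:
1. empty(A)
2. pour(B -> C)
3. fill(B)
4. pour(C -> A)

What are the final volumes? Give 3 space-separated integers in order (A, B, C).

Answer: 3 7 0

Derivation:
Step 1: empty(A) -> (A=0 B=3 C=0)
Step 2: pour(B -> C) -> (A=0 B=0 C=3)
Step 3: fill(B) -> (A=0 B=7 C=3)
Step 4: pour(C -> A) -> (A=3 B=7 C=0)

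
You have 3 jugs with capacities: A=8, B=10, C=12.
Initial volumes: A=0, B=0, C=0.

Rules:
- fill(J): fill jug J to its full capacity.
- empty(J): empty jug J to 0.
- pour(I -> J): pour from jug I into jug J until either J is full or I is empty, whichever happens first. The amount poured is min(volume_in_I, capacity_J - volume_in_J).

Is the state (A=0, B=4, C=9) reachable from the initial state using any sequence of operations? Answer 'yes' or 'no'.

BFS explored all 150 reachable states.
Reachable set includes: (0,0,0), (0,0,2), (0,0,4), (0,0,6), (0,0,8), (0,0,10), (0,0,12), (0,2,0), (0,2,2), (0,2,4), (0,2,6), (0,2,8) ...
Target (A=0, B=4, C=9) not in reachable set → no.

Answer: no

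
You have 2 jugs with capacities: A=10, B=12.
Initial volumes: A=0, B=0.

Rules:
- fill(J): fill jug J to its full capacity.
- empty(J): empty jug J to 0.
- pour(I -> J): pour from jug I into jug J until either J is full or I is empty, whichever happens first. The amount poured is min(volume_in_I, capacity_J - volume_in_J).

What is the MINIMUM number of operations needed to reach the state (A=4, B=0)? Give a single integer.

BFS from (A=0, B=0). One shortest path:
  1. fill(B) -> (A=0 B=12)
  2. pour(B -> A) -> (A=10 B=2)
  3. empty(A) -> (A=0 B=2)
  4. pour(B -> A) -> (A=2 B=0)
  5. fill(B) -> (A=2 B=12)
  6. pour(B -> A) -> (A=10 B=4)
  7. empty(A) -> (A=0 B=4)
  8. pour(B -> A) -> (A=4 B=0)
Reached target in 8 moves.

Answer: 8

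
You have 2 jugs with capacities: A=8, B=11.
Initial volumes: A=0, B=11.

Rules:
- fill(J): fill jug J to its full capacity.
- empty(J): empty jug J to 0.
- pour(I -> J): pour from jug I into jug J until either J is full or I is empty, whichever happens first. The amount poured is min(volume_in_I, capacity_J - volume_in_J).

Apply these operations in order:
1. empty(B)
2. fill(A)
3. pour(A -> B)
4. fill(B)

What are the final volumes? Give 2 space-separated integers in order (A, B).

Answer: 0 11

Derivation:
Step 1: empty(B) -> (A=0 B=0)
Step 2: fill(A) -> (A=8 B=0)
Step 3: pour(A -> B) -> (A=0 B=8)
Step 4: fill(B) -> (A=0 B=11)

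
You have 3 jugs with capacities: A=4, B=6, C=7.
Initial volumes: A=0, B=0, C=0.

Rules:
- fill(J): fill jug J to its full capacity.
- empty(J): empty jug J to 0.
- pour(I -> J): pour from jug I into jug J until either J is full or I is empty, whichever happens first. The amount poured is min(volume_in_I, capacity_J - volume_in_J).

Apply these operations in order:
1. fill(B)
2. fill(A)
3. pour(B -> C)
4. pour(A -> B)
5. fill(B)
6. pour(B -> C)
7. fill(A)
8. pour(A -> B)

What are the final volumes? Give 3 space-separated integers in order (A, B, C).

Answer: 3 6 7

Derivation:
Step 1: fill(B) -> (A=0 B=6 C=0)
Step 2: fill(A) -> (A=4 B=6 C=0)
Step 3: pour(B -> C) -> (A=4 B=0 C=6)
Step 4: pour(A -> B) -> (A=0 B=4 C=6)
Step 5: fill(B) -> (A=0 B=6 C=6)
Step 6: pour(B -> C) -> (A=0 B=5 C=7)
Step 7: fill(A) -> (A=4 B=5 C=7)
Step 8: pour(A -> B) -> (A=3 B=6 C=7)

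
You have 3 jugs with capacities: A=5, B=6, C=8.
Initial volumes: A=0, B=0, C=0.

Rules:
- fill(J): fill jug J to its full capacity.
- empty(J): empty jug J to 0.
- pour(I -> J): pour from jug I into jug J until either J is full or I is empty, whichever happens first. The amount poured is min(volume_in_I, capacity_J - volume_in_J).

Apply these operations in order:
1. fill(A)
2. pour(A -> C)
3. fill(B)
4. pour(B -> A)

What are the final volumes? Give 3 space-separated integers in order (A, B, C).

Step 1: fill(A) -> (A=5 B=0 C=0)
Step 2: pour(A -> C) -> (A=0 B=0 C=5)
Step 3: fill(B) -> (A=0 B=6 C=5)
Step 4: pour(B -> A) -> (A=5 B=1 C=5)

Answer: 5 1 5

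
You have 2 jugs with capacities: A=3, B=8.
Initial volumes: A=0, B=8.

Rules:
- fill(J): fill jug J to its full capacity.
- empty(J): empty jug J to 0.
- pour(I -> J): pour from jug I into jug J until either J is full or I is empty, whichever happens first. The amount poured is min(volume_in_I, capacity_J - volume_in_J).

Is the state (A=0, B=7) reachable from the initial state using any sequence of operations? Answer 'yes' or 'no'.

Answer: yes

Derivation:
BFS from (A=0, B=8):
  1. pour(B -> A) -> (A=3 B=5)
  2. empty(A) -> (A=0 B=5)
  3. pour(B -> A) -> (A=3 B=2)
  4. empty(A) -> (A=0 B=2)
  5. pour(B -> A) -> (A=2 B=0)
  6. fill(B) -> (A=2 B=8)
  7. pour(B -> A) -> (A=3 B=7)
  8. empty(A) -> (A=0 B=7)
Target reached → yes.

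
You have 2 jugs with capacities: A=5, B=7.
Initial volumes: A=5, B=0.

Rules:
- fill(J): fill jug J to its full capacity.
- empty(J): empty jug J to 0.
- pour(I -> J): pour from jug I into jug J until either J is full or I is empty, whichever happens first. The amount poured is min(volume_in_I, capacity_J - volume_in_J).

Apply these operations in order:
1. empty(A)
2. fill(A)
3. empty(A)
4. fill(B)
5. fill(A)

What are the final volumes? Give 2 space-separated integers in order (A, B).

Answer: 5 7

Derivation:
Step 1: empty(A) -> (A=0 B=0)
Step 2: fill(A) -> (A=5 B=0)
Step 3: empty(A) -> (A=0 B=0)
Step 4: fill(B) -> (A=0 B=7)
Step 5: fill(A) -> (A=5 B=7)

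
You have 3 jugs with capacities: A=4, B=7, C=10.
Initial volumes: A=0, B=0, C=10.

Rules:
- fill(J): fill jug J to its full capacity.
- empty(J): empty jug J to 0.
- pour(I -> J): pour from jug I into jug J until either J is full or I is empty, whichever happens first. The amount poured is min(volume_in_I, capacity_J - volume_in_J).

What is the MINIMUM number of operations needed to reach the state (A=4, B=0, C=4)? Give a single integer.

Answer: 4

Derivation:
BFS from (A=0, B=0, C=10). One shortest path:
  1. fill(A) -> (A=4 B=0 C=10)
  2. empty(C) -> (A=4 B=0 C=0)
  3. pour(A -> C) -> (A=0 B=0 C=4)
  4. fill(A) -> (A=4 B=0 C=4)
Reached target in 4 moves.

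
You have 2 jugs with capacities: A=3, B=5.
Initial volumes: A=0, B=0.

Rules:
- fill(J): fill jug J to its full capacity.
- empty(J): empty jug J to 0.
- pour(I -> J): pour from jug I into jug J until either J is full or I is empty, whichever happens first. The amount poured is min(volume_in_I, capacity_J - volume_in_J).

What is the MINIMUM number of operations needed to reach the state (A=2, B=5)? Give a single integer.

Answer: 5

Derivation:
BFS from (A=0, B=0). One shortest path:
  1. fill(B) -> (A=0 B=5)
  2. pour(B -> A) -> (A=3 B=2)
  3. empty(A) -> (A=0 B=2)
  4. pour(B -> A) -> (A=2 B=0)
  5. fill(B) -> (A=2 B=5)
Reached target in 5 moves.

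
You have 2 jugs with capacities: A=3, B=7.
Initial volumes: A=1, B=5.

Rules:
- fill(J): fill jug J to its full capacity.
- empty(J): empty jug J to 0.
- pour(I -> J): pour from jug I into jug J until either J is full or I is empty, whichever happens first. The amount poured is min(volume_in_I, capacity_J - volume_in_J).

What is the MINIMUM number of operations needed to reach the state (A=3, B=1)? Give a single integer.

BFS from (A=1, B=5). One shortest path:
  1. empty(B) -> (A=1 B=0)
  2. pour(A -> B) -> (A=0 B=1)
  3. fill(A) -> (A=3 B=1)
Reached target in 3 moves.

Answer: 3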